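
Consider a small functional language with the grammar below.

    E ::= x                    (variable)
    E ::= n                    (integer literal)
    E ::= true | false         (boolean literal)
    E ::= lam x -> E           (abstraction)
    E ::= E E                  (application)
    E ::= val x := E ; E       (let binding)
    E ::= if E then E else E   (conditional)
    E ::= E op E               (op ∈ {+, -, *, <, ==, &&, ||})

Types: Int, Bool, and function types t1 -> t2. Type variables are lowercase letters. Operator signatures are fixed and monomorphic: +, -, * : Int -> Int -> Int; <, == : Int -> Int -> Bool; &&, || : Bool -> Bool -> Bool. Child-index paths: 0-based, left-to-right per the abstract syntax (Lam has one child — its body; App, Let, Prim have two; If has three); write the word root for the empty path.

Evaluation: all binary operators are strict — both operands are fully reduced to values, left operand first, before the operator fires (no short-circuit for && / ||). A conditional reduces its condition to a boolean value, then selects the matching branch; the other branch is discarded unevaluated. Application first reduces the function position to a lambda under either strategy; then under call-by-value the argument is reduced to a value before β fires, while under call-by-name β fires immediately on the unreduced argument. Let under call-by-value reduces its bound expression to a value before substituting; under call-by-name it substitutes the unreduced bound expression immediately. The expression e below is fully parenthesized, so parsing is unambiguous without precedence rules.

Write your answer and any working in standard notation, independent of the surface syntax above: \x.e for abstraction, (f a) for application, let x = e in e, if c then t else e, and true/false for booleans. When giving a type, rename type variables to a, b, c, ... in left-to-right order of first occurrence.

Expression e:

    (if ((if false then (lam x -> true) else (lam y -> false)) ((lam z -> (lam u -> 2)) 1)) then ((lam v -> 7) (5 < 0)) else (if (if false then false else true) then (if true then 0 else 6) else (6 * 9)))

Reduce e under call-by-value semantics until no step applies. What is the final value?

Answer: 0

Trace:
step 0: (if ((if false then (\x.true) else (\y.false)) ((\z.(\u.2)) 1)) then ((\v.7) (5 < 0)) else (if (if false then false else true) then (if true then 0 else 6) else (6 * 9)))
step 1: [if@0.0] (if ((\y.false) ((\z.(\u.2)) 1)) then ((\v.7) (5 < 0)) else (if (if false then false else true) then (if true then 0 else 6) else (6 * 9)))
step 2: [beta@0.1] (if ((\y.false) (\u.2)) then ((\v.7) (5 < 0)) else (if (if false then false else true) then (if true then 0 else 6) else (6 * 9)))
step 3: [beta@0] (if false then ((\v.7) (5 < 0)) else (if (if false then false else true) then (if true then 0 else 6) else (6 * 9)))
step 4: [if@root] (if (if false then false else true) then (if true then 0 else 6) else (6 * 9))
step 5: [if@0] (if true then (if true then 0 else 6) else (6 * 9))
step 6: [if@root] (if true then 0 else 6)
step 7: [if@root] 0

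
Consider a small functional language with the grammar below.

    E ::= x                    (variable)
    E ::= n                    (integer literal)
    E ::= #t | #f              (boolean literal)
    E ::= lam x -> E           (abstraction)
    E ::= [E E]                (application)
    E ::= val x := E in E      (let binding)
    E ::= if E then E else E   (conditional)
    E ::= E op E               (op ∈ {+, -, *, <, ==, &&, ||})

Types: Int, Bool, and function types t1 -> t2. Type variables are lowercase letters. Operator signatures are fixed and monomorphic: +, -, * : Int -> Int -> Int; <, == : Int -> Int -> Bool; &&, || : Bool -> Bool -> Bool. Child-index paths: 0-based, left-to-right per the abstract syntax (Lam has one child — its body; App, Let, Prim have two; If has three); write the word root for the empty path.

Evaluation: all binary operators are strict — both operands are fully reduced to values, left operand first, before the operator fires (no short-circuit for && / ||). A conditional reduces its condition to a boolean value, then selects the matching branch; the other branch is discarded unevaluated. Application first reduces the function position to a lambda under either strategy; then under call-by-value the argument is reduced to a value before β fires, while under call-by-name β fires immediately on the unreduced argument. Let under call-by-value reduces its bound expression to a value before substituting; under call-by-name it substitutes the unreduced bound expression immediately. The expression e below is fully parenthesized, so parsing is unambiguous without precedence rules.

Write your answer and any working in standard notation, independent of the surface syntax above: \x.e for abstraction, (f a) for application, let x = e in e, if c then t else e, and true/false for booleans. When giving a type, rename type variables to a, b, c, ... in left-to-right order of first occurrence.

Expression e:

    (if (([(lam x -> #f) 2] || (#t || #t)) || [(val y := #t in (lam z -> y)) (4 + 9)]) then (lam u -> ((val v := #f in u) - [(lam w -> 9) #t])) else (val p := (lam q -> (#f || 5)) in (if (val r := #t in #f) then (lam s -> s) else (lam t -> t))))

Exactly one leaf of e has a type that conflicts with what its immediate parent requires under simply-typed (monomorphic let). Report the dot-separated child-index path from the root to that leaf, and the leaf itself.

Working:
\x._ : a -> Bool
  unify a -> Bool ~ Int -> b
  unify a ~ Int
  unify Bool ~ b
_ _ : Bool
  unify Bool ~ Bool
  unify Bool ~ Bool
  unify Bool ~ Bool
  unify Bool ~ Bool
  unify Bool ~ Bool
let y : Bool
y : Bool
\z._ : c -> Bool
  unify Int ~ Int
  unify Int ~ Int
  unify c -> Bool ~ Int -> d
  unify c ~ Int
  unify Bool ~ d
_ _ : Bool
  unify Bool ~ Bool
  unify Bool ~ Bool
let v : Bool
u : e
  unify e ~ Int
\w._ : f -> Int
  unify f -> Int ~ Bool -> g
  unify f ~ Bool
  unify Int ~ g
_ _ : Int
  unify Int ~ Int
\u._ : Int -> Int
  unify Bool ~ Bool
  unify Int ~ Bool
  FAIL: mismatch Int ~ Bool

Answer: 2.0.0.1 : 5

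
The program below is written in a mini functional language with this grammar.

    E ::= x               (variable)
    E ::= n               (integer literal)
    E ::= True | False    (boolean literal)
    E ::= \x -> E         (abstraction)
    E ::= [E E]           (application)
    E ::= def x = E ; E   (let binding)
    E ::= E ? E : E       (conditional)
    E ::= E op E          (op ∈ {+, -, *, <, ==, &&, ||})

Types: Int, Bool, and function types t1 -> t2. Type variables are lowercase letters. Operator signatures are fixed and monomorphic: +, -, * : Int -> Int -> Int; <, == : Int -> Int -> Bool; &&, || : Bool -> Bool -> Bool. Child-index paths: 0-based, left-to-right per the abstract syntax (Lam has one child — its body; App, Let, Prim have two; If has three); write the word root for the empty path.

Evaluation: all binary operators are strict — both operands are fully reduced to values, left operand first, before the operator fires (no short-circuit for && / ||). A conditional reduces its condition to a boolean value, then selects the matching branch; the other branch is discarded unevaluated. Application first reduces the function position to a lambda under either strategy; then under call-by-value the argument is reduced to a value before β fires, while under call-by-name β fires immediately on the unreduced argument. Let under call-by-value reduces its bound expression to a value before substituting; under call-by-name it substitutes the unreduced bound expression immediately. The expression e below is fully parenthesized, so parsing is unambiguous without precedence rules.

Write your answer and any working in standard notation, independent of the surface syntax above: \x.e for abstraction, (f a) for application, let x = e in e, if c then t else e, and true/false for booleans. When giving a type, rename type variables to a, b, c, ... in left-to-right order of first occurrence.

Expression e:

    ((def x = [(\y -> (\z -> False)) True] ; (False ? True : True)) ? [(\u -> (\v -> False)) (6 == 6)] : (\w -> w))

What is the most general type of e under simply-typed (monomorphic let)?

Working:
\z._ : b -> Bool
\y._ : a -> b -> Bool
  unify a -> b -> Bool ~ Bool -> c
  unify a ~ Bool
  unify b -> Bool ~ c
_ _ : b -> Bool
let x : b -> Bool
  unify Bool ~ Bool
  unify Bool ~ Bool
  unify Bool ~ Bool
\v._ : e -> Bool
\u._ : d -> e -> Bool
  unify Int ~ Int
  unify Int ~ Int
  unify d -> e -> Bool ~ Bool -> f
  unify d ~ Bool
  unify e -> Bool ~ f
_ _ : e -> Bool
w : g
\w._ : g -> g
  unify e -> Bool ~ g -> g
  unify e ~ g
  unify Bool ~ g

Answer: Bool -> Bool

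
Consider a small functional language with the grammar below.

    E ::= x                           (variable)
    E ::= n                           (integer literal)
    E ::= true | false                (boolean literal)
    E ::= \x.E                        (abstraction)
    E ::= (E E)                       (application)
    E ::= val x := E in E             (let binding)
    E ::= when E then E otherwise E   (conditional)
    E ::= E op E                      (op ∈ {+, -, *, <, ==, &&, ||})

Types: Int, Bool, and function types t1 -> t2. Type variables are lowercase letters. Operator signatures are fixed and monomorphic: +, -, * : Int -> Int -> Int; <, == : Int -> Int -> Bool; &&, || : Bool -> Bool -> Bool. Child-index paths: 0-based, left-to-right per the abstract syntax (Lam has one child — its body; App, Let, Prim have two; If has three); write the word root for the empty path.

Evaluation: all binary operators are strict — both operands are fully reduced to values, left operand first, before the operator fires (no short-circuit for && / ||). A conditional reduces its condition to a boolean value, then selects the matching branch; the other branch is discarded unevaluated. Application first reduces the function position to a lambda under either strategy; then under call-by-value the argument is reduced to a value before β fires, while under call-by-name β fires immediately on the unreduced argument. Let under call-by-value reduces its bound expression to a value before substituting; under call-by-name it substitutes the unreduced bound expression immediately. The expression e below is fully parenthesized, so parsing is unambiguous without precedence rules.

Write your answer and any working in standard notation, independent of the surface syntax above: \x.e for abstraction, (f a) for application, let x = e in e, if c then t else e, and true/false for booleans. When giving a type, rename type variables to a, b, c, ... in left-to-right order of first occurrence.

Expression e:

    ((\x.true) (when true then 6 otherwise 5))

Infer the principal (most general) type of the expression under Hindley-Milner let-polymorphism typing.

Answer: Bool

Derivation:
\x._ : a -> Bool
  unify Bool ~ Bool
  unify Int ~ Int
  unify a -> Bool ~ Int -> b
  unify a ~ Int
  unify Bool ~ b
_ _ : Bool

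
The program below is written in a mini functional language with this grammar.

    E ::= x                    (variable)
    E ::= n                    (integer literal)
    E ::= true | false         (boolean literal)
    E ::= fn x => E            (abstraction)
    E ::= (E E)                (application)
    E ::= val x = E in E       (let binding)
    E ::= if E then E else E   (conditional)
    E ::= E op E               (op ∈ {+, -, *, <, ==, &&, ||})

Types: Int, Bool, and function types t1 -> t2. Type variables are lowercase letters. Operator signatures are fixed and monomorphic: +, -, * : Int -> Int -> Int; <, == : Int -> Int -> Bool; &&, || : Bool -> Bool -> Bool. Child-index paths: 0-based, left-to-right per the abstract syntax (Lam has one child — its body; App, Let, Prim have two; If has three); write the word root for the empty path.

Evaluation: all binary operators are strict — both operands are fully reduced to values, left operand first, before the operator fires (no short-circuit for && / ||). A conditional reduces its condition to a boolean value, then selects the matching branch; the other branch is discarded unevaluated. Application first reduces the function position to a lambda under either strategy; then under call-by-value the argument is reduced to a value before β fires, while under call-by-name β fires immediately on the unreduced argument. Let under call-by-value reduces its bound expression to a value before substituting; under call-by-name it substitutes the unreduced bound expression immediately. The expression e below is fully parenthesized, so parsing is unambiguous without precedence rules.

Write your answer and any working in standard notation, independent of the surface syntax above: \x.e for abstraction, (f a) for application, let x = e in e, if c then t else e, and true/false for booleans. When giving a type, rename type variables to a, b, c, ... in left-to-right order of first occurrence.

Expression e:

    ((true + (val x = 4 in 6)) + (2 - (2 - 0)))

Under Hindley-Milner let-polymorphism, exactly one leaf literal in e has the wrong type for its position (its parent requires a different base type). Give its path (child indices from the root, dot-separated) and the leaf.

Derivation:
  unify Bool ~ Int
  FAIL: mismatch Bool ~ Int

Answer: 0.0 : true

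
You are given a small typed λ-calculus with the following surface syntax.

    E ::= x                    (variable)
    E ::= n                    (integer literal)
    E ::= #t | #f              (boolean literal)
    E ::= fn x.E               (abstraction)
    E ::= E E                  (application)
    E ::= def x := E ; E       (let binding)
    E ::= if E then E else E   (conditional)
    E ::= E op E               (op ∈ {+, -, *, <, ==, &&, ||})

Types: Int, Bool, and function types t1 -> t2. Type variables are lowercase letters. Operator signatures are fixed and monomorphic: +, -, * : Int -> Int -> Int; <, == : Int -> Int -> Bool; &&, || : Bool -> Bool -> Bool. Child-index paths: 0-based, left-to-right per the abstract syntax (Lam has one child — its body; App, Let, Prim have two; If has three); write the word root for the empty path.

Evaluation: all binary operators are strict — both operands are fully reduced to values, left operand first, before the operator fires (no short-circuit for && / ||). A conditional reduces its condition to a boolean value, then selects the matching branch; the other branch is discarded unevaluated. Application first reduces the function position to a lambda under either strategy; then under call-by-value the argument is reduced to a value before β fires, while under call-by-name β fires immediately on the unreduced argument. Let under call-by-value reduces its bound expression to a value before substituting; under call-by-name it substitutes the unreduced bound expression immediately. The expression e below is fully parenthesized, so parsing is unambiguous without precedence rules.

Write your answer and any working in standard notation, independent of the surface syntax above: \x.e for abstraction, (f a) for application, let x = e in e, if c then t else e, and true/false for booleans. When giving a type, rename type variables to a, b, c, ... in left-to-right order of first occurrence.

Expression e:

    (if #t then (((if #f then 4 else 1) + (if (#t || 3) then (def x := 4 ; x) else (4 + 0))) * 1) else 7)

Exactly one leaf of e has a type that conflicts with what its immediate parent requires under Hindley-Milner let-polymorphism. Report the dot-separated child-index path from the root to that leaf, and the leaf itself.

Answer: 1.0.1.0.1 : 3

Trace:
  unify Bool ~ Bool
  unify Bool ~ Bool
  unify Int ~ Int
  unify Int ~ Int
  unify Bool ~ Bool
  unify Int ~ Bool
  FAIL: mismatch Int ~ Bool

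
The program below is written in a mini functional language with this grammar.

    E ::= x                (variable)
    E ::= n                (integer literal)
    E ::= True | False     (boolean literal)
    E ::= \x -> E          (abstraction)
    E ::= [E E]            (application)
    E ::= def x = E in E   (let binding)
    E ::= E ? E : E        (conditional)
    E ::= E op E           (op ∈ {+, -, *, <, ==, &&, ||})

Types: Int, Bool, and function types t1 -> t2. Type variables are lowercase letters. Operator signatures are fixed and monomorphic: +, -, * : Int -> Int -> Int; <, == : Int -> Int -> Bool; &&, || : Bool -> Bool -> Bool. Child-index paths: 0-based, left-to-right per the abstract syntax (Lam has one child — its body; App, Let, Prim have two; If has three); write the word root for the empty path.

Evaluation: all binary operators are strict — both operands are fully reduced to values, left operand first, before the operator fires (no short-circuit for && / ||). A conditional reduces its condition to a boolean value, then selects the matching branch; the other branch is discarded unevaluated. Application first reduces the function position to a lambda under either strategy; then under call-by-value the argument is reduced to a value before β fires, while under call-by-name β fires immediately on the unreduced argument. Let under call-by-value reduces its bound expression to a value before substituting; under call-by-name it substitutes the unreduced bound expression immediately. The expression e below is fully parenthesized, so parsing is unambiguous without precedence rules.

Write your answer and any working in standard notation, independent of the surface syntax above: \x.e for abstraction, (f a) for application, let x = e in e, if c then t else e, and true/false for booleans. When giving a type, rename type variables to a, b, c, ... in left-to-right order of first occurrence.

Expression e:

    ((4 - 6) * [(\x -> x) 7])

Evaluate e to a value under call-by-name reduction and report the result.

Answer: -14

Working:
step 0: ((4 - 6) * ((\x.x) 7))
step 1: [delta@0] (-2 * ((\x.x) 7))
step 2: [beta@1] (-2 * 7)
step 3: [delta@root] -14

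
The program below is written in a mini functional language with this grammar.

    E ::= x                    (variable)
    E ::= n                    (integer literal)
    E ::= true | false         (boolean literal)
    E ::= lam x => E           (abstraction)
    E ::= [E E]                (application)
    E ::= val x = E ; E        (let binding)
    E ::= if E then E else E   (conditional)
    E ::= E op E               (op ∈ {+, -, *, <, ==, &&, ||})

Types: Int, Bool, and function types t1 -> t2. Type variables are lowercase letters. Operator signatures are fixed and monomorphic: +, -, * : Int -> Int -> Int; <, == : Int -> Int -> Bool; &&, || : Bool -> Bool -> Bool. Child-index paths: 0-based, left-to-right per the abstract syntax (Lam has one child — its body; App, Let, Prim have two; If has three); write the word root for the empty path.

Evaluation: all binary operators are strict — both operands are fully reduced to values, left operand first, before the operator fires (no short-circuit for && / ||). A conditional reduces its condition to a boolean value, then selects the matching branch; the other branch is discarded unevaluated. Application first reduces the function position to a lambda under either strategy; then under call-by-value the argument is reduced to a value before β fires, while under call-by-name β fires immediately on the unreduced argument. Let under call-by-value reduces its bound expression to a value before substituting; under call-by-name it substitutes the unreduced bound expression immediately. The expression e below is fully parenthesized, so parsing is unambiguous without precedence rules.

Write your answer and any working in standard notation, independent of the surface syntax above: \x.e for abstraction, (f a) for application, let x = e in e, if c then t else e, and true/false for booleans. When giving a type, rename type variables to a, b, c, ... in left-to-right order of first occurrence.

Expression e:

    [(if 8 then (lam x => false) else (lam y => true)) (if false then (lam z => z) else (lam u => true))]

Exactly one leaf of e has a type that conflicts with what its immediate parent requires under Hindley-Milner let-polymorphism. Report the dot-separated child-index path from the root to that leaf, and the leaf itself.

Answer: 0.0 : 8

Trace:
  unify Int ~ Bool
  FAIL: mismatch Int ~ Bool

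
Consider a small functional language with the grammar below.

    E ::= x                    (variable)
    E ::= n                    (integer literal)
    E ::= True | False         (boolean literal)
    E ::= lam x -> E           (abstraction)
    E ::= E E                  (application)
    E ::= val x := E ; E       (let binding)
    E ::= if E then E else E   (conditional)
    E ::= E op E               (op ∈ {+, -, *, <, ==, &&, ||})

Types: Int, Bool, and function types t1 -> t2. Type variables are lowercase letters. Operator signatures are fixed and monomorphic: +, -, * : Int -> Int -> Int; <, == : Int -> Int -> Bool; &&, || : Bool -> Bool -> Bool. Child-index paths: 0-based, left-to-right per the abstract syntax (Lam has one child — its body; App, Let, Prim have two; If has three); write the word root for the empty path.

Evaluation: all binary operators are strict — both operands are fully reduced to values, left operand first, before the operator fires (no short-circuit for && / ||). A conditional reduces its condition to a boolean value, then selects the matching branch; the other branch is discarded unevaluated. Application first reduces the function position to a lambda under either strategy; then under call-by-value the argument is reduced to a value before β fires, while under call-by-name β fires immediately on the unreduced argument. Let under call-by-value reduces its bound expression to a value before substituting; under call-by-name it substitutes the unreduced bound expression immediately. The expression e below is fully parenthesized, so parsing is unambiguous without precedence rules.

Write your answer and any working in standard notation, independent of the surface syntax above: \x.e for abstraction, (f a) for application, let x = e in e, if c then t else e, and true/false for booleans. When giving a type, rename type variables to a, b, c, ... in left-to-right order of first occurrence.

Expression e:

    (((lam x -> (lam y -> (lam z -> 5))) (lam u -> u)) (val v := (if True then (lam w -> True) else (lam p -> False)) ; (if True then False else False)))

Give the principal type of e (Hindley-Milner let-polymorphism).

Answer: a -> Int

Derivation:
\z._ : c -> Int
\y._ : b -> c -> Int
\x._ : a -> b -> c -> Int
u : d
\u._ : d -> d
  unify a -> b -> c -> Int ~ (d -> d) -> e
  unify a ~ d -> d
  unify b -> c -> Int ~ e
_ _ : b -> c -> Int
  unify Bool ~ Bool
\w._ : f -> Bool
\p._ : g -> Bool
  unify f -> Bool ~ g -> Bool
  unify f ~ g
  unify Bool ~ Bool
let v : forall. g -> Bool
  unify Bool ~ Bool
  unify Bool ~ Bool
  unify b -> c -> Int ~ Bool -> h
  unify b ~ Bool
  unify c -> Int ~ h
_ _ : c -> Int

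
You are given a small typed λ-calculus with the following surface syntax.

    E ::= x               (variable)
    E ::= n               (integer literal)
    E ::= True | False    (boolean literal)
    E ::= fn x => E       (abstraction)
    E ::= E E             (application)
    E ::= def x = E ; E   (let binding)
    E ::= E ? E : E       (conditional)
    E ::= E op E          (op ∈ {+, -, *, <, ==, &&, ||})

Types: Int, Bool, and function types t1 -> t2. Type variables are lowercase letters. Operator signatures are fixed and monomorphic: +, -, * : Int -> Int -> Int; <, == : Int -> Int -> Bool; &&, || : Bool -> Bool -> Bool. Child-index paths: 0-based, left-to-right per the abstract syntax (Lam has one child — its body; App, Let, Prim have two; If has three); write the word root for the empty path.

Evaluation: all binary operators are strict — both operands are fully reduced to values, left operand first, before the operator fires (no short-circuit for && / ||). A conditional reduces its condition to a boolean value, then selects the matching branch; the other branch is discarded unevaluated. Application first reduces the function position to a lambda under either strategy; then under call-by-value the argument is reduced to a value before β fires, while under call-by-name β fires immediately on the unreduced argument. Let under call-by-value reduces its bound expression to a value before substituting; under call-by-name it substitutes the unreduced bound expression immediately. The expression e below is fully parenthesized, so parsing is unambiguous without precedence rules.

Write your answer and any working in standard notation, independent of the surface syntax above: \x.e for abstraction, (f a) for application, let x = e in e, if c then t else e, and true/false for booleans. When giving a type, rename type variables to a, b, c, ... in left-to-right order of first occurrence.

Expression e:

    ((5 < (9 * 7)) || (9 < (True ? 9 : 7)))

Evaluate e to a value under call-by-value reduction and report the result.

Working:
step 0: ((5 < (9 * 7)) || (9 < (if true then 9 else 7)))
step 1: [delta@0.1] ((5 < 63) || (9 < (if true then 9 else 7)))
step 2: [delta@0] (true || (9 < (if true then 9 else 7)))
step 3: [if@1.1] (true || (9 < 9))
step 4: [delta@1] (true || false)
step 5: [delta@root] true

Answer: true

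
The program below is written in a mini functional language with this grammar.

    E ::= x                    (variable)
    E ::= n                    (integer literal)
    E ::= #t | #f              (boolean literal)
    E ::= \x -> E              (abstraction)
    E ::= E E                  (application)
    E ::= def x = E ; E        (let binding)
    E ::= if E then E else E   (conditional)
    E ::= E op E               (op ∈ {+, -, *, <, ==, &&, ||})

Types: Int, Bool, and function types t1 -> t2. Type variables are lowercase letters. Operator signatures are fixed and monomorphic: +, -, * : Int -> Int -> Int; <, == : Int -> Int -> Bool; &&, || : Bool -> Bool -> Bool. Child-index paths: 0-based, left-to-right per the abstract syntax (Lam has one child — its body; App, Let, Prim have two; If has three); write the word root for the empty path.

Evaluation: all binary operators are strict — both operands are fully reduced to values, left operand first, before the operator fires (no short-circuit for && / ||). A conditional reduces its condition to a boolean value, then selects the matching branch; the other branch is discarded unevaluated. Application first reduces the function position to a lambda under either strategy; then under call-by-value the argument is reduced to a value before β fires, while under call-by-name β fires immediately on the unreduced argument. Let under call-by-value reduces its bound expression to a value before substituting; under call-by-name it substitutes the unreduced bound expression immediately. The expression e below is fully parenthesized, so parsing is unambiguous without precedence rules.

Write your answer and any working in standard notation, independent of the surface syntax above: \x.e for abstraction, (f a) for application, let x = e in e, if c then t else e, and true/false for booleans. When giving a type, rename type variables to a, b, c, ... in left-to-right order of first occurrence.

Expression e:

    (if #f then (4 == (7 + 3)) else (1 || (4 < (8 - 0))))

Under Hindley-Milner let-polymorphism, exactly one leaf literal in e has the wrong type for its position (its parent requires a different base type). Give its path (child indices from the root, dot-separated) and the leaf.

Trace:
  unify Bool ~ Bool
  unify Int ~ Int
  unify Int ~ Int
  unify Int ~ Int
  unify Int ~ Int
  unify Int ~ Bool
  FAIL: mismatch Int ~ Bool

Answer: 2.0 : 1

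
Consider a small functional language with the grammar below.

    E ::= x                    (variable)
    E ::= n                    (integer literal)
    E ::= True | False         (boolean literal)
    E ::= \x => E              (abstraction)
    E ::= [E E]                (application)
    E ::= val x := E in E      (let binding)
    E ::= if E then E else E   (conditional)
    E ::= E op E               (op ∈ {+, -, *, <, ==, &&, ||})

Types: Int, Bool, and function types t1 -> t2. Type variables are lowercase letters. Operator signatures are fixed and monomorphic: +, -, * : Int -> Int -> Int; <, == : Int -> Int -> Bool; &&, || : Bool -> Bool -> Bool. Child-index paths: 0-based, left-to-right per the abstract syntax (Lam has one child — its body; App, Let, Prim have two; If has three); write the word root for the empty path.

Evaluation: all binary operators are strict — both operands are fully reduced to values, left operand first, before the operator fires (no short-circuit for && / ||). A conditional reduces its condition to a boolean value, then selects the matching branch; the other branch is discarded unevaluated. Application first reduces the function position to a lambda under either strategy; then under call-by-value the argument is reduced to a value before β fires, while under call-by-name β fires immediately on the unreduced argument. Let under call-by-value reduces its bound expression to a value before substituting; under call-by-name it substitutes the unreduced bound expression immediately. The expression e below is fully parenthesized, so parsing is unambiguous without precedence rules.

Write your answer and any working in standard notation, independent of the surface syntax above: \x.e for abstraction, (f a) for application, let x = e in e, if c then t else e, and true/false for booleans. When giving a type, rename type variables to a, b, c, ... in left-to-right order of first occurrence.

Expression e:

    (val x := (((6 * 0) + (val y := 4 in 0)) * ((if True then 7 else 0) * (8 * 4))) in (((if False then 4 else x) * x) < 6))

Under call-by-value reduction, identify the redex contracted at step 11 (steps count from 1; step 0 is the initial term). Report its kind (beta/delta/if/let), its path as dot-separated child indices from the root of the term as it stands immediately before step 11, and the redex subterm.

Trace:
step 0: (let x = (((6 * 0) + (let y = 4 in 0)) * ((if true then 7 else 0) * (8 * 4))) in (((if false then 4 else x) * x) < 6))
step 1: [delta@0.0.0] (let x = ((0 + (let y = 4 in 0)) * ((if true then 7 else 0) * (8 * 4))) in (((if false then 4 else x) * x) < 6))
step 2: [let@0.0.1] (let x = ((0 + 0) * ((if true then 7 else 0) * (8 * 4))) in (((if false then 4 else x) * x) < 6))
step 3: [delta@0.0] (let x = (0 * ((if true then 7 else 0) * (8 * 4))) in (((if false then 4 else x) * x) < 6))
step 4: [if@0.1.0] (let x = (0 * (7 * (8 * 4))) in (((if false then 4 else x) * x) < 6))
step 5: [delta@0.1.1] (let x = (0 * (7 * 32)) in (((if false then 4 else x) * x) < 6))
step 6: [delta@0.1] (let x = (0 * 224) in (((if false then 4 else x) * x) < 6))
step 7: [delta@0] (let x = 0 in (((if false then 4 else x) * x) < 6))
step 8: [let@root] (((if false then 4 else 0) * 0) < 6)
step 9: [if@0.0] ((0 * 0) < 6)
step 10: [delta@0] (0 < 6)
step 11: [delta@root] true

Answer: delta at root : (0 < 6)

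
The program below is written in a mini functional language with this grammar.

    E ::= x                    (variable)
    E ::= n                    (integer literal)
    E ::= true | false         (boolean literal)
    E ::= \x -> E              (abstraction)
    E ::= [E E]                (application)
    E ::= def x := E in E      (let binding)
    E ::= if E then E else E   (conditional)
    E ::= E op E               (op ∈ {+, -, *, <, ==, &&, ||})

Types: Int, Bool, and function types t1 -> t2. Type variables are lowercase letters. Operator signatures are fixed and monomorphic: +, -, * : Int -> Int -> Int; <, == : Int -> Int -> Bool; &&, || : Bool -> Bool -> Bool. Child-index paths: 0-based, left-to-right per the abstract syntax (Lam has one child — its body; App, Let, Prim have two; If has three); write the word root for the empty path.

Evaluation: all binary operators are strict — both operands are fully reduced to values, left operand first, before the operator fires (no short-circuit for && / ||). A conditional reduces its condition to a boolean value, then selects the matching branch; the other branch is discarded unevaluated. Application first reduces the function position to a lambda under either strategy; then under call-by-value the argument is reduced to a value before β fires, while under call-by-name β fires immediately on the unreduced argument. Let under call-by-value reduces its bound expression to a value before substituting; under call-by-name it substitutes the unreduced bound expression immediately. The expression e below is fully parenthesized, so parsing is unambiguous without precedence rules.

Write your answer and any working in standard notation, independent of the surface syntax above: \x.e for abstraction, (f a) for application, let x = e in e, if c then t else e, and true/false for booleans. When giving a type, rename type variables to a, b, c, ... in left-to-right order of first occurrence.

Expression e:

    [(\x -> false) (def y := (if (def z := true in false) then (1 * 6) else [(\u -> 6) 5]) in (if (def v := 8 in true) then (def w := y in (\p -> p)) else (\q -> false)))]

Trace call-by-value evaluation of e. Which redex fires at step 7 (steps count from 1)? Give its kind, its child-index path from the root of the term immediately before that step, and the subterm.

Answer: let at 1 : (let w = 6 in (\p.p))

Trace:
step 0: ((\x.false) (let y = (if (let z = true in false) then (1 * 6) else ((\u.6) 5)) in (if (let v = 8 in true) then (let w = y in (\p.p)) else (\q.false))))
step 1: [let@1.0.0] ((\x.false) (let y = (if false then (1 * 6) else ((\u.6) 5)) in (if (let v = 8 in true) then (let w = y in (\p.p)) else (\q.false))))
step 2: [if@1.0] ((\x.false) (let y = ((\u.6) 5) in (if (let v = 8 in true) then (let w = y in (\p.p)) else (\q.false))))
step 3: [beta@1.0] ((\x.false) (let y = 6 in (if (let v = 8 in true) then (let w = y in (\p.p)) else (\q.false))))
step 4: [let@1] ((\x.false) (if (let v = 8 in true) then (let w = 6 in (\p.p)) else (\q.false)))
step 5: [let@1.0] ((\x.false) (if true then (let w = 6 in (\p.p)) else (\q.false)))
step 6: [if@1] ((\x.false) (let w = 6 in (\p.p)))
step 7: [let@1] ((\x.false) (\p.p))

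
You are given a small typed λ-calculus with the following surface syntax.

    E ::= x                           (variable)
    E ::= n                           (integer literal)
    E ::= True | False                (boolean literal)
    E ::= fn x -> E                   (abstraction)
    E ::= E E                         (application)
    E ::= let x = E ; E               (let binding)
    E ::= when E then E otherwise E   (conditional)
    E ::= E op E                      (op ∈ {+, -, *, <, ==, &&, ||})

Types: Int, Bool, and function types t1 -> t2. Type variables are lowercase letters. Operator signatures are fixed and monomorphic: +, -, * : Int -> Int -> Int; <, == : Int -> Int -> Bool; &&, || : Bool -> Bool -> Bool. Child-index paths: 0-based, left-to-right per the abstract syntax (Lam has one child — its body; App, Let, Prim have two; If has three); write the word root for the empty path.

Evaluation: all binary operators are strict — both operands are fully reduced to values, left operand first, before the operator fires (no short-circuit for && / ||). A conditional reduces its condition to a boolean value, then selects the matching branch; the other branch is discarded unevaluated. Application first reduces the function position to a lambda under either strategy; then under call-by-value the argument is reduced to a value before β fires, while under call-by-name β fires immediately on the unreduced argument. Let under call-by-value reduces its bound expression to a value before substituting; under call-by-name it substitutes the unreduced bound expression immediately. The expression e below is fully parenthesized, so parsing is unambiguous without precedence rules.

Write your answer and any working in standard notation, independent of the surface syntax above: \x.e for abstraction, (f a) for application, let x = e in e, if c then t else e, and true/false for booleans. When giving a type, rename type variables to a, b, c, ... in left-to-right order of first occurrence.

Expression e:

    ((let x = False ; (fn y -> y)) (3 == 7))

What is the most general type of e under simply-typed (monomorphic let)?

Derivation:
let x : Bool
y : a
\y._ : a -> a
  unify Int ~ Int
  unify Int ~ Int
  unify a -> a ~ Bool -> b
  unify a ~ Bool
  unify Bool ~ b
_ _ : Bool

Answer: Bool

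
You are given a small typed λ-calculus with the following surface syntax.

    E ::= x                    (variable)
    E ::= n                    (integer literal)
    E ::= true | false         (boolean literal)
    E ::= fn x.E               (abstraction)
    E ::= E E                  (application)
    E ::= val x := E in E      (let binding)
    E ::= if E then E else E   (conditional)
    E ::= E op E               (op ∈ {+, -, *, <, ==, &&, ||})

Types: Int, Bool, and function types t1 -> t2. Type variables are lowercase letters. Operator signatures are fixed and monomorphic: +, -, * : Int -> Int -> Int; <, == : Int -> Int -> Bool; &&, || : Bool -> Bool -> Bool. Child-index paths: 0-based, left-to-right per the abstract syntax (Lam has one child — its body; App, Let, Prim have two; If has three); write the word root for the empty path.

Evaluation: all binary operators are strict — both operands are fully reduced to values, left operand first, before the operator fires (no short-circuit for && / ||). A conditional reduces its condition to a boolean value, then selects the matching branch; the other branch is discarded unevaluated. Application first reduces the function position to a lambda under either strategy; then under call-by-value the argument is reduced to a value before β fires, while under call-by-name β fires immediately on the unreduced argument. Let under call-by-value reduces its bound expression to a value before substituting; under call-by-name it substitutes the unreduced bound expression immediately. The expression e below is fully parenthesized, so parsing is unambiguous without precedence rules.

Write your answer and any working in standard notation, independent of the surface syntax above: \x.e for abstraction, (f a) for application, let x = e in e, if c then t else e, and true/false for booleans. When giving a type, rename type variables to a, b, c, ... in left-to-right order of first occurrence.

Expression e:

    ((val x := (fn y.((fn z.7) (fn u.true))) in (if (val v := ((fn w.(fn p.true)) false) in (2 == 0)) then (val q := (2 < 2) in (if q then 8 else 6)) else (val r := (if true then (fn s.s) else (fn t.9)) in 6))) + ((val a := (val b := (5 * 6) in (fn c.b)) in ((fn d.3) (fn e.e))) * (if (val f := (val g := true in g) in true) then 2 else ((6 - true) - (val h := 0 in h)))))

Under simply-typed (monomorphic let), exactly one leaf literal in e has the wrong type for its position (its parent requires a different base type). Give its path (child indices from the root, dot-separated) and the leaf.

Working:
\z._ : b -> Int
\u._ : c -> Bool
  unify b -> Int ~ (c -> Bool) -> d
  unify b ~ c -> Bool
  unify Int ~ d
_ _ : Int
\y._ : a -> Int
let x : a -> Int
\p._ : f -> Bool
\w._ : e -> f -> Bool
  unify e -> f -> Bool ~ Bool -> g
  unify e ~ Bool
  unify f -> Bool ~ g
_ _ : f -> Bool
let v : f -> Bool
  unify Int ~ Int
  unify Int ~ Int
  unify Bool ~ Bool
  unify Int ~ Int
  unify Int ~ Int
let q : Bool
q : Bool
  unify Bool ~ Bool
  unify Int ~ Int
  unify Bool ~ Bool
s : h
\s._ : h -> h
\t._ : i -> Int
  unify h -> h ~ i -> Int
  unify h ~ i
  unify i ~ Int
let r : Int -> Int
  unify Int ~ Int
  unify Int ~ Int
  unify Int ~ Int
  unify Int ~ Int
let b : Int
b : Int
\c._ : j -> Int
let a : j -> Int
\d._ : k -> Int
e : l
\e._ : l -> l
  unify k -> Int ~ (l -> l) -> m
  unify k ~ l -> l
  unify Int ~ m
_ _ : Int
  unify Int ~ Int
let g : Bool
g : Bool
let f : Bool
  unify Bool ~ Bool
  unify Int ~ Int
  unify Bool ~ Int
  FAIL: mismatch Bool ~ Int

Answer: 1.1.2.0.1 : true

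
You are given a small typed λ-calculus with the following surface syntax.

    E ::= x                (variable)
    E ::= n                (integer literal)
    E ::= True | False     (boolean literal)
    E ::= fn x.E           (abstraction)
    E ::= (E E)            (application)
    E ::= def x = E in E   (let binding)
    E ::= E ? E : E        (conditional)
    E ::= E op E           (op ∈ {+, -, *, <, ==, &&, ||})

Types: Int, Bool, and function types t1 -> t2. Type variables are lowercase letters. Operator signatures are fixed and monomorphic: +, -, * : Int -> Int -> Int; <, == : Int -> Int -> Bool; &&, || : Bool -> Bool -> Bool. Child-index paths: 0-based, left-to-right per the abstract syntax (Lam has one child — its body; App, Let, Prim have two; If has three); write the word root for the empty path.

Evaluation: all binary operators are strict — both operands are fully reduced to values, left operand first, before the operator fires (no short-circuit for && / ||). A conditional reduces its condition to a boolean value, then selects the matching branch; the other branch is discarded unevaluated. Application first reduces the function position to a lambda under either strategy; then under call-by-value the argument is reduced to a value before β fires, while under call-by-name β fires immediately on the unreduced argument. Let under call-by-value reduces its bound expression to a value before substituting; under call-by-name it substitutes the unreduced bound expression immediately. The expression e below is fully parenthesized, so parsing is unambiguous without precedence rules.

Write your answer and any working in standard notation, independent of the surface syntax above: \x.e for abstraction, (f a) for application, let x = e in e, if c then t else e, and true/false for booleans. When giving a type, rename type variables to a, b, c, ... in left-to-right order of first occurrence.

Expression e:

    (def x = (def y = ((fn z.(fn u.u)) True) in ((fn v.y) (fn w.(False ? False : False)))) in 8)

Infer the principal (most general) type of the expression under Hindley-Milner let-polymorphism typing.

Trace:
u : b
\u._ : b -> b
\z._ : a -> b -> b
  unify a -> b -> b ~ Bool -> c
  unify a ~ Bool
  unify b -> b ~ c
_ _ : b -> b
let y : forall. b -> b
y : e -> e
\v._ : d -> e -> e
  unify Bool ~ Bool
  unify Bool ~ Bool
\w._ : f -> Bool
  unify d -> e -> e ~ (f -> Bool) -> g
  unify d ~ f -> Bool
  unify e -> e ~ g
_ _ : e -> e
let x : forall. e -> e

Answer: Int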